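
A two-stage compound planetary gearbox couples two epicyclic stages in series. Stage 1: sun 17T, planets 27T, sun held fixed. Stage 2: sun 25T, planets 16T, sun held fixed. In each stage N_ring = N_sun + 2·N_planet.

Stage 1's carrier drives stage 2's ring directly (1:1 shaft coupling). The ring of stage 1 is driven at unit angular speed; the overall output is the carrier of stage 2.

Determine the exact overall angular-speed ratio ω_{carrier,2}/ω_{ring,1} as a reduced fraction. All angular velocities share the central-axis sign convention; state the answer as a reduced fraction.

Stage 1: N_ring = 17 + 2·27 = 71
Stage 1: 17(ω_s−ω_c) = −71(ω_r−ω_c),  ω_s=0, ω_r=1
Stage 1: 17(0−ω_c) = −71(1−ω_c)  ⇒  88ω_c = 71  ⇒  ω_c = 71/88
  ⇒ ω_c¹/ω_r¹ = 71/88
Stage 2: N_ring = 25 + 2·16 = 57
Stage 2: 25(ω_s−ω_c) = −57(ω_r−ω_c),  ω_s=0, ω_r=1
Stage 2: 25(0−ω_c) = −57(1−ω_c)  ⇒  82ω_c = 57  ⇒  ω_c = 57/82
  ⇒ ω_c²/ω_r² = 57/82
Coupling ω_r² = ω_c¹ ⇒ overall = 71/88 × 57/82 = 4047/7216

4047/7216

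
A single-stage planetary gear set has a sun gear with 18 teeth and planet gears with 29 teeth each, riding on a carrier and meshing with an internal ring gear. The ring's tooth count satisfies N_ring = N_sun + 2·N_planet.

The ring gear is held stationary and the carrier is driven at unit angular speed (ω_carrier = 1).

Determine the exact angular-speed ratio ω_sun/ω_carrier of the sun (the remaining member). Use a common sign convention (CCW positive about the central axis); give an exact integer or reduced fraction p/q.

47/9

N_ring = 18 + 2·29 = 76
18(ω_s−ω_c) = −76(ω_r−ω_c),  ω_r=0, ω_c=1
ω_s = 1 − (76/18)(0−1) = 47/9
ω_s/ω_c = 47/9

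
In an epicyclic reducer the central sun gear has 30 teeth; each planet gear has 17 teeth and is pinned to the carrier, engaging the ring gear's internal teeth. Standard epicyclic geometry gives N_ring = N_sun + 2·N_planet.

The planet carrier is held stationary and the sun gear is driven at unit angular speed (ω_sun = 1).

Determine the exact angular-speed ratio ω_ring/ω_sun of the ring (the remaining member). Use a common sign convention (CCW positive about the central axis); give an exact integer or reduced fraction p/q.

-15/32

N_ring = 30 + 2·17 = 64
30(ω_s−ω_c) = −64(ω_r−ω_c),  ω_c=0, ω_s=1
ω_r = 0 − (30/64)(1−0) = -15/32
ω_r/ω_s = -15/32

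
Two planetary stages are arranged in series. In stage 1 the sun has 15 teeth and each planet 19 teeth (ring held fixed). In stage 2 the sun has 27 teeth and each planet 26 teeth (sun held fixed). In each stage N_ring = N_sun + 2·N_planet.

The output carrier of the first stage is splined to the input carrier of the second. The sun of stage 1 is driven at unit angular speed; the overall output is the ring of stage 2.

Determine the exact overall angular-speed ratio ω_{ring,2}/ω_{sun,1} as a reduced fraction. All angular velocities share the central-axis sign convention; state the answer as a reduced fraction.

Stage 1: N_ring = 15 + 2·19 = 53
Stage 1: 15(ω_s−ω_c) = −53(ω_r−ω_c),  ω_r=0, ω_s=1
Stage 1: 15(1−ω_c) = −53(0−ω_c)  ⇒  68ω_c = 15  ⇒  ω_c = 15/68
  ⇒ ω_c¹/ω_s¹ = 15/68
Stage 2: N_ring = 27 + 2·26 = 79
Stage 2: 27(ω_s−ω_c) = −79(ω_r−ω_c),  ω_s=0, ω_c=1
Stage 2: ω_r = 1 − (27/79)(0−1) = 106/79
  ⇒ ω_r²/ω_c² = 106/79
Coupling ω_c² = ω_c¹ ⇒ overall = 15/68 × 106/79 = 795/2686

795/2686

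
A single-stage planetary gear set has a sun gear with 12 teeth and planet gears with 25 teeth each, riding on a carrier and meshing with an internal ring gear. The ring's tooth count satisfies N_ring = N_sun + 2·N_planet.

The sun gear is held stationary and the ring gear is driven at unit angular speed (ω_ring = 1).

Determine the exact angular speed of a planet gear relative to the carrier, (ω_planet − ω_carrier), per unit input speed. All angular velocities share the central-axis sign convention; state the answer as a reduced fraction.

N_ring = 12 + 2·25 = 62
12(ω_s−ω_c) = −62(ω_r−ω_c),  ω_s=0, ω_r=1
12(0−ω_c) = −62(1−ω_c)  ⇒  74ω_c = 62  ⇒  ω_c = 31/37
sun–planet: 12·(0−31/37) = −25·(ω_p−ω_c)  ⇒  ω_p−ω_c = −(12/25)·(-31/37) = 372/925

372/925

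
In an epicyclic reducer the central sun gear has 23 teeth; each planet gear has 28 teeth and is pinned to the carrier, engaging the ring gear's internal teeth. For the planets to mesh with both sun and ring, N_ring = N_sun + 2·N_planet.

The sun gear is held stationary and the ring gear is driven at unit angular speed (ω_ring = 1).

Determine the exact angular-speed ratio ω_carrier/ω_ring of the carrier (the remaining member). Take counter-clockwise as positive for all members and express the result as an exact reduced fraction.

79/102

N_ring = 23 + 2·28 = 79
23(ω_s−ω_c) = −79(ω_r−ω_c),  ω_s=0, ω_r=1
23(0−ω_c) = −79(1−ω_c)  ⇒  102ω_c = 79  ⇒  ω_c = 79/102
ω_c/ω_r = 79/102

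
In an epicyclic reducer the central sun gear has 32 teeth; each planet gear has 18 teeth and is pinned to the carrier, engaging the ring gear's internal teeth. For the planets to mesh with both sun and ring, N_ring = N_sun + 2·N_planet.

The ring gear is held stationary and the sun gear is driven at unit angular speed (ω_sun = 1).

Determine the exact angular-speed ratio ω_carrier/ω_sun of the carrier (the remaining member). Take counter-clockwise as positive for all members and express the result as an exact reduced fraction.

N_ring = 32 + 2·18 = 68
32(ω_s−ω_c) = −68(ω_r−ω_c),  ω_r=0, ω_s=1
32(1−ω_c) = −68(0−ω_c)  ⇒  100ω_c = 32  ⇒  ω_c = 8/25
ω_c/ω_s = 8/25

8/25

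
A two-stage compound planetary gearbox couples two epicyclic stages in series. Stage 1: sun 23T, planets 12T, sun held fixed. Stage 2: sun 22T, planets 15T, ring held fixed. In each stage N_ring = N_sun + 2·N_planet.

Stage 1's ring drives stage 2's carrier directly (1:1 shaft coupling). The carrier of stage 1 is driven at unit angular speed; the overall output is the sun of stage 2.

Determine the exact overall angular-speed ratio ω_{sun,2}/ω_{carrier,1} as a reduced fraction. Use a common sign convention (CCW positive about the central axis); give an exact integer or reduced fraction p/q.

Stage 1: N_ring = 23 + 2·12 = 47
Stage 1: 23(ω_s−ω_c) = −47(ω_r−ω_c),  ω_s=0, ω_c=1
Stage 1: ω_r = 1 − (23/47)(0−1) = 70/47
  ⇒ ω_r¹/ω_c¹ = 70/47
Stage 2: N_ring = 22 + 2·15 = 52
Stage 2: 22(ω_s−ω_c) = −52(ω_r−ω_c),  ω_r=0, ω_c=1
Stage 2: ω_s = 1 − (52/22)(0−1) = 37/11
  ⇒ ω_s²/ω_c² = 37/11
Coupling ω_c² = ω_r¹ ⇒ overall = 70/47 × 37/11 = 2590/517

2590/517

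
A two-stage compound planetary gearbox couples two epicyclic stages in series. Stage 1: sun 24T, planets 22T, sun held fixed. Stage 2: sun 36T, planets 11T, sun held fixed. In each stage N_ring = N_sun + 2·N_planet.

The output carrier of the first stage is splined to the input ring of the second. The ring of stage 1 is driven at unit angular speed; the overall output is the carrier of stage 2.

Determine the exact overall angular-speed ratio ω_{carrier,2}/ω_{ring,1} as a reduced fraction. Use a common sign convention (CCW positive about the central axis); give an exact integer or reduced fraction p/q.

Stage 1: N_ring = 24 + 2·22 = 68
Stage 1: 24(ω_s−ω_c) = −68(ω_r−ω_c),  ω_s=0, ω_r=1
Stage 1: 24(0−ω_c) = −68(1−ω_c)  ⇒  92ω_c = 68  ⇒  ω_c = 17/23
  ⇒ ω_c¹/ω_r¹ = 17/23
Stage 2: N_ring = 36 + 2·11 = 58
Stage 2: 36(ω_s−ω_c) = −58(ω_r−ω_c),  ω_s=0, ω_r=1
Stage 2: 36(0−ω_c) = −58(1−ω_c)  ⇒  94ω_c = 58  ⇒  ω_c = 29/47
  ⇒ ω_c²/ω_r² = 29/47
Coupling ω_r² = ω_c¹ ⇒ overall = 17/23 × 29/47 = 493/1081

493/1081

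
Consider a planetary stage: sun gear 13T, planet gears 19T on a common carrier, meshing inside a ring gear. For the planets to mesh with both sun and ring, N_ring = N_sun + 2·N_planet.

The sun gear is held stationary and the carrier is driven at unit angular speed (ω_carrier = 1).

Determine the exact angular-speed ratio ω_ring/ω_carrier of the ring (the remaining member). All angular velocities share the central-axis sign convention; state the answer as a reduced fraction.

N_ring = 13 + 2·19 = 51
13(ω_s−ω_c) = −51(ω_r−ω_c),  ω_s=0, ω_c=1
ω_r = 1 − (13/51)(0−1) = 64/51
ω_r/ω_c = 64/51

64/51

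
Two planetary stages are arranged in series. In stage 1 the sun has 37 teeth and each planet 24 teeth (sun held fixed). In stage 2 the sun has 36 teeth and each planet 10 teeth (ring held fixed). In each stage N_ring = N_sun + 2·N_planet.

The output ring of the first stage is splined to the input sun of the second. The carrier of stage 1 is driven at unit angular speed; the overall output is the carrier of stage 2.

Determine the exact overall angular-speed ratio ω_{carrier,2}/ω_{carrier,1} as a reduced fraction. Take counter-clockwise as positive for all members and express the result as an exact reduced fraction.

Stage 1: N_ring = 37 + 2·24 = 85
Stage 1: 37(ω_s−ω_c) = −85(ω_r−ω_c),  ω_s=0, ω_c=1
Stage 1: ω_r = 1 − (37/85)(0−1) = 122/85
  ⇒ ω_r¹/ω_c¹ = 122/85
Stage 2: N_ring = 36 + 2·10 = 56
Stage 2: 36(ω_s−ω_c) = −56(ω_r−ω_c),  ω_r=0, ω_s=1
Stage 2: 36(1−ω_c) = −56(0−ω_c)  ⇒  92ω_c = 36  ⇒  ω_c = 9/23
  ⇒ ω_c²/ω_s² = 9/23
Coupling ω_s² = ω_r¹ ⇒ overall = 122/85 × 9/23 = 1098/1955

1098/1955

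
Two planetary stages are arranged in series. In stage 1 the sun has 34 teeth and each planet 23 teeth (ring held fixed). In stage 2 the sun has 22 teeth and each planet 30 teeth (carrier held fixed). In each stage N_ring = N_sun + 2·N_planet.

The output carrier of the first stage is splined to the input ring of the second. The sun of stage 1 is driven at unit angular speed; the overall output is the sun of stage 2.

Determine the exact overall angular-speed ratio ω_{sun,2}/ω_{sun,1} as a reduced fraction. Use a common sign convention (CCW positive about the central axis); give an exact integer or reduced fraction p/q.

-697/627

Stage 1: N_ring = 34 + 2·23 = 80
Stage 1: 34(ω_s−ω_c) = −80(ω_r−ω_c),  ω_r=0, ω_s=1
Stage 1: 34(1−ω_c) = −80(0−ω_c)  ⇒  114ω_c = 34  ⇒  ω_c = 17/57
  ⇒ ω_c¹/ω_s¹ = 17/57
Stage 2: N_ring = 22 + 2·30 = 82
Stage 2: 22(ω_s−ω_c) = −82(ω_r−ω_c),  ω_c=0, ω_r=1
Stage 2: ω_s = 0 − (82/22)(1−0) = -41/11
  ⇒ ω_s²/ω_r² = -41/11
Coupling ω_r² = ω_c¹ ⇒ overall = 17/57 × -41/11 = -697/627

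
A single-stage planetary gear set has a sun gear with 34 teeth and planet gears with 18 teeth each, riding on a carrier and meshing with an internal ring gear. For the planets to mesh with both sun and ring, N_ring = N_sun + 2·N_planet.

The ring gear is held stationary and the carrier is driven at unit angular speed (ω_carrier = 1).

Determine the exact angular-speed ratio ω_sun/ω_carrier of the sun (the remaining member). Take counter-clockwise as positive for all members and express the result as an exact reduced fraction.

52/17

N_ring = 34 + 2·18 = 70
34(ω_s−ω_c) = −70(ω_r−ω_c),  ω_r=0, ω_c=1
ω_s = 1 − (70/34)(0−1) = 52/17
ω_s/ω_c = 52/17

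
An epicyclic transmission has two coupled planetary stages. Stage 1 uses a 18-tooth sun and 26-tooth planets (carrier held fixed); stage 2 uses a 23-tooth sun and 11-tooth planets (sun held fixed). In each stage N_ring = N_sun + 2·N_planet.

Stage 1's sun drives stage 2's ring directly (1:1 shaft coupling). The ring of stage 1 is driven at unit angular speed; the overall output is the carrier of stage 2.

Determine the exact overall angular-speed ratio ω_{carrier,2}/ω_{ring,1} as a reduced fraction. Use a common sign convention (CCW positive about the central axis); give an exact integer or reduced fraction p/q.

-175/68

Stage 1: N_ring = 18 + 2·26 = 70
Stage 1: 18(ω_s−ω_c) = −70(ω_r−ω_c),  ω_c=0, ω_r=1
Stage 1: ω_s = 0 − (70/18)(1−0) = -35/9
  ⇒ ω_s¹/ω_r¹ = -35/9
Stage 2: N_ring = 23 + 2·11 = 45
Stage 2: 23(ω_s−ω_c) = −45(ω_r−ω_c),  ω_s=0, ω_r=1
Stage 2: 23(0−ω_c) = −45(1−ω_c)  ⇒  68ω_c = 45  ⇒  ω_c = 45/68
  ⇒ ω_c²/ω_r² = 45/68
Coupling ω_r² = ω_s¹ ⇒ overall = -35/9 × 45/68 = -175/68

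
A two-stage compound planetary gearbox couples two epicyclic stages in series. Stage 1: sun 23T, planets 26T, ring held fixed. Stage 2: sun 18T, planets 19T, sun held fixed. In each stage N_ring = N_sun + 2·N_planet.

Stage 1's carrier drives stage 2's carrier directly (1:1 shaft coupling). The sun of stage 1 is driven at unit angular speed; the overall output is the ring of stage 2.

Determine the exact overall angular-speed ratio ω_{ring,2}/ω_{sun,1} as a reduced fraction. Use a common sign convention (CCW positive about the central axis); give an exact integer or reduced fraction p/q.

851/2744

Stage 1: N_ring = 23 + 2·26 = 75
Stage 1: 23(ω_s−ω_c) = −75(ω_r−ω_c),  ω_r=0, ω_s=1
Stage 1: 23(1−ω_c) = −75(0−ω_c)  ⇒  98ω_c = 23  ⇒  ω_c = 23/98
  ⇒ ω_c¹/ω_s¹ = 23/98
Stage 2: N_ring = 18 + 2·19 = 56
Stage 2: 18(ω_s−ω_c) = −56(ω_r−ω_c),  ω_s=0, ω_c=1
Stage 2: ω_r = 1 − (18/56)(0−1) = 37/28
  ⇒ ω_r²/ω_c² = 37/28
Coupling ω_c² = ω_c¹ ⇒ overall = 23/98 × 37/28 = 851/2744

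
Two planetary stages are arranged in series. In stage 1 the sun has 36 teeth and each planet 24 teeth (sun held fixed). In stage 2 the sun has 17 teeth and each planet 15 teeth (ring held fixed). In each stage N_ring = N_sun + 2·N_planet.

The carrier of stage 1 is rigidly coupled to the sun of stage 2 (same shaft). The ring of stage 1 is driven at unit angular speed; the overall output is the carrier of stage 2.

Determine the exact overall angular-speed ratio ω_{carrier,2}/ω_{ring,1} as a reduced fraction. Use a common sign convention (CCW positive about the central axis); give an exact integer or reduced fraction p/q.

Stage 1: N_ring = 36 + 2·24 = 84
Stage 1: 36(ω_s−ω_c) = −84(ω_r−ω_c),  ω_s=0, ω_r=1
Stage 1: 36(0−ω_c) = −84(1−ω_c)  ⇒  120ω_c = 84  ⇒  ω_c = 7/10
  ⇒ ω_c¹/ω_r¹ = 7/10
Stage 2: N_ring = 17 + 2·15 = 47
Stage 2: 17(ω_s−ω_c) = −47(ω_r−ω_c),  ω_r=0, ω_s=1
Stage 2: 17(1−ω_c) = −47(0−ω_c)  ⇒  64ω_c = 17  ⇒  ω_c = 17/64
  ⇒ ω_c²/ω_s² = 17/64
Coupling ω_s² = ω_c¹ ⇒ overall = 7/10 × 17/64 = 119/640

119/640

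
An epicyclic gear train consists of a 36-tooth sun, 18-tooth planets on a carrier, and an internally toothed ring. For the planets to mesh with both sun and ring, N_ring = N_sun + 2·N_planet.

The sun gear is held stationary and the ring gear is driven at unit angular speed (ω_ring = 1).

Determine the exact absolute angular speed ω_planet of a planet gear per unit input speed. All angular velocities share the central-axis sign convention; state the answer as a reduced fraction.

N_ring = 36 + 2·18 = 72
36(ω_s−ω_c) = −72(ω_r−ω_c),  ω_s=0, ω_r=1
36(0−ω_c) = −72(1−ω_c)  ⇒  108ω_c = 72  ⇒  ω_c = 2/3
sun–planet: 36·(0−2/3) = −18·(ω_p−ω_c)  ⇒  ω_p−ω_c = −(36/18)·(-2/3) = 4/3
ω_p = 2/3 + 4/3 = 2

2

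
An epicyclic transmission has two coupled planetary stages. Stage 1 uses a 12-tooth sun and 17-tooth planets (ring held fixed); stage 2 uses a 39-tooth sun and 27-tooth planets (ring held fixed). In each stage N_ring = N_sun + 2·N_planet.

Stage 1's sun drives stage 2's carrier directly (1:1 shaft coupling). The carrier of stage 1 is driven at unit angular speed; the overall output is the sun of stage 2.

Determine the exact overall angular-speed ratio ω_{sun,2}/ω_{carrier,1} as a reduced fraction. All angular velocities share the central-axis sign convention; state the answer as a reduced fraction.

Stage 1: N_ring = 12 + 2·17 = 46
Stage 1: 12(ω_s−ω_c) = −46(ω_r−ω_c),  ω_r=0, ω_c=1
Stage 1: ω_s = 1 − (46/12)(0−1) = 29/6
  ⇒ ω_s¹/ω_c¹ = 29/6
Stage 2: N_ring = 39 + 2·27 = 93
Stage 2: 39(ω_s−ω_c) = −93(ω_r−ω_c),  ω_r=0, ω_c=1
Stage 2: ω_s = 1 − (93/39)(0−1) = 44/13
  ⇒ ω_s²/ω_c² = 44/13
Coupling ω_c² = ω_s¹ ⇒ overall = 29/6 × 44/13 = 638/39

638/39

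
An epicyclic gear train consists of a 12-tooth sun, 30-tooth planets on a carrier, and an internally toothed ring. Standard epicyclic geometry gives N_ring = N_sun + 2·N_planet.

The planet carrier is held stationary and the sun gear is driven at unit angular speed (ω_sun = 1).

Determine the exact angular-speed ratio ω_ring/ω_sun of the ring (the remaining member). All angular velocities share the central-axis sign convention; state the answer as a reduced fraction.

-1/6

N_ring = 12 + 2·30 = 72
12(ω_s−ω_c) = −72(ω_r−ω_c),  ω_c=0, ω_s=1
ω_r = 0 − (12/72)(1−0) = -1/6
ω_r/ω_s = -1/6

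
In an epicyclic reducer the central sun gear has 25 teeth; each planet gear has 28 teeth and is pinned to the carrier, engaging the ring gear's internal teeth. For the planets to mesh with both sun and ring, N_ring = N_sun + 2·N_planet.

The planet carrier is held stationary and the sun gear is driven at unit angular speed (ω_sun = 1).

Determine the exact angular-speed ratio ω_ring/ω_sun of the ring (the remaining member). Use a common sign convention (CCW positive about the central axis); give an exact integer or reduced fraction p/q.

N_ring = 25 + 2·28 = 81
25(ω_s−ω_c) = −81(ω_r−ω_c),  ω_c=0, ω_s=1
ω_r = 0 − (25/81)(1−0) = -25/81
ω_r/ω_s = -25/81

-25/81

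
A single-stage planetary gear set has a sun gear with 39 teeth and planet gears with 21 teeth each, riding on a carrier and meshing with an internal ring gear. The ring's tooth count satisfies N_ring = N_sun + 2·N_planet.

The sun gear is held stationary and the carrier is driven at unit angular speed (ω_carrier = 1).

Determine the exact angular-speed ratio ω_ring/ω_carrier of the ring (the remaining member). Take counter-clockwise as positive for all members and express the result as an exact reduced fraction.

N_ring = 39 + 2·21 = 81
39(ω_s−ω_c) = −81(ω_r−ω_c),  ω_s=0, ω_c=1
ω_r = 1 − (39/81)(0−1) = 40/27
ω_r/ω_c = 40/27

40/27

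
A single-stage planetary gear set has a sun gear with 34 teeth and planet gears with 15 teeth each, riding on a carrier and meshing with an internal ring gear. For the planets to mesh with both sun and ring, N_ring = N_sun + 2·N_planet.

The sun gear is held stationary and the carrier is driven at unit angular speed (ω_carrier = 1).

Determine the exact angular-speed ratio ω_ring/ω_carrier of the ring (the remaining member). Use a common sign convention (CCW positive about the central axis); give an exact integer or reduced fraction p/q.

N_ring = 34 + 2·15 = 64
34(ω_s−ω_c) = −64(ω_r−ω_c),  ω_s=0, ω_c=1
ω_r = 1 − (34/64)(0−1) = 49/32
ω_r/ω_c = 49/32

49/32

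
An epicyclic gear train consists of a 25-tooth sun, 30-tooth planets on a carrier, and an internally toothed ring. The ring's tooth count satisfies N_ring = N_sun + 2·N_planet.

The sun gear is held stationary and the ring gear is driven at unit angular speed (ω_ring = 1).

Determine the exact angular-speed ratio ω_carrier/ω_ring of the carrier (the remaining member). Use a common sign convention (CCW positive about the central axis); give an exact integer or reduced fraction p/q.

N_ring = 25 + 2·30 = 85
25(ω_s−ω_c) = −85(ω_r−ω_c),  ω_s=0, ω_r=1
25(0−ω_c) = −85(1−ω_c)  ⇒  110ω_c = 85  ⇒  ω_c = 17/22
ω_c/ω_r = 17/22

17/22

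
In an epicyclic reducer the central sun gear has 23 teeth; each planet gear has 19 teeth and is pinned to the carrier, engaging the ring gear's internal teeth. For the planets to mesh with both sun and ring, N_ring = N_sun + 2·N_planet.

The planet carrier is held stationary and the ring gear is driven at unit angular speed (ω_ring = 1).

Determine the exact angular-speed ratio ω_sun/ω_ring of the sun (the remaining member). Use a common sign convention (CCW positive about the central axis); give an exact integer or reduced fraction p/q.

N_ring = 23 + 2·19 = 61
23(ω_s−ω_c) = −61(ω_r−ω_c),  ω_c=0, ω_r=1
ω_s = 0 − (61/23)(1−0) = -61/23
ω_s/ω_r = -61/23

-61/23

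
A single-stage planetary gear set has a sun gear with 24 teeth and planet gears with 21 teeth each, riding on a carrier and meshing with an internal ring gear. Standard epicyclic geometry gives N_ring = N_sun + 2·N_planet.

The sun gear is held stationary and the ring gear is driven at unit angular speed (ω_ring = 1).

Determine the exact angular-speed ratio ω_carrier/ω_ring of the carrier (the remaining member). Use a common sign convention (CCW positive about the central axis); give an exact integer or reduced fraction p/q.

11/15

N_ring = 24 + 2·21 = 66
24(ω_s−ω_c) = −66(ω_r−ω_c),  ω_s=0, ω_r=1
24(0−ω_c) = −66(1−ω_c)  ⇒  90ω_c = 66  ⇒  ω_c = 11/15
ω_c/ω_r = 11/15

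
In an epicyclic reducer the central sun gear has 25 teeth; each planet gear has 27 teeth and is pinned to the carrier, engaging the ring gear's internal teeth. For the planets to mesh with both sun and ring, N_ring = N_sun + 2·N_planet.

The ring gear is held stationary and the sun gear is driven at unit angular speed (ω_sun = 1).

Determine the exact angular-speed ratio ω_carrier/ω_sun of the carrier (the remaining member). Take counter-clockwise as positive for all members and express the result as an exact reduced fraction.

N_ring = 25 + 2·27 = 79
25(ω_s−ω_c) = −79(ω_r−ω_c),  ω_r=0, ω_s=1
25(1−ω_c) = −79(0−ω_c)  ⇒  104ω_c = 25  ⇒  ω_c = 25/104
ω_c/ω_s = 25/104

25/104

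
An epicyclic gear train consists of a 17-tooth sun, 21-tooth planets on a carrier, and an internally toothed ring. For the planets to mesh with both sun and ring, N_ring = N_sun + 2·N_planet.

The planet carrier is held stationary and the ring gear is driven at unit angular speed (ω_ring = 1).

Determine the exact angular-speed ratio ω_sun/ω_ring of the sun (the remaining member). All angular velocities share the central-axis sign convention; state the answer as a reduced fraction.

N_ring = 17 + 2·21 = 59
17(ω_s−ω_c) = −59(ω_r−ω_c),  ω_c=0, ω_r=1
ω_s = 0 − (59/17)(1−0) = -59/17
ω_s/ω_r = -59/17

-59/17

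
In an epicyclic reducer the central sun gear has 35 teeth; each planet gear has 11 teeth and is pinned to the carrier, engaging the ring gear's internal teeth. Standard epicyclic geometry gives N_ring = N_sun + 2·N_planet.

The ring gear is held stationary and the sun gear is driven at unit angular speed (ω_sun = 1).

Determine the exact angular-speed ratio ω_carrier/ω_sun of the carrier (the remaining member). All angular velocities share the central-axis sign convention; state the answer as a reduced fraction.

35/92

N_ring = 35 + 2·11 = 57
35(ω_s−ω_c) = −57(ω_r−ω_c),  ω_r=0, ω_s=1
35(1−ω_c) = −57(0−ω_c)  ⇒  92ω_c = 35  ⇒  ω_c = 35/92
ω_c/ω_s = 35/92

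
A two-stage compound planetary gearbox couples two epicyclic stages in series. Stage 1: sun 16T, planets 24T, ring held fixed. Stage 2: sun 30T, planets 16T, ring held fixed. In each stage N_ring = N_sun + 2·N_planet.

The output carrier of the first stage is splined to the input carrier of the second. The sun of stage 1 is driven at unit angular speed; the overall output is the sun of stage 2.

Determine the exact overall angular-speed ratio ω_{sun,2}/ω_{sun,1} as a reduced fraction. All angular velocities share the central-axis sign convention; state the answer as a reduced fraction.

46/75

Stage 1: N_ring = 16 + 2·24 = 64
Stage 1: 16(ω_s−ω_c) = −64(ω_r−ω_c),  ω_r=0, ω_s=1
Stage 1: 16(1−ω_c) = −64(0−ω_c)  ⇒  80ω_c = 16  ⇒  ω_c = 1/5
  ⇒ ω_c¹/ω_s¹ = 1/5
Stage 2: N_ring = 30 + 2·16 = 62
Stage 2: 30(ω_s−ω_c) = −62(ω_r−ω_c),  ω_r=0, ω_c=1
Stage 2: ω_s = 1 − (62/30)(0−1) = 46/15
  ⇒ ω_s²/ω_c² = 46/15
Coupling ω_c² = ω_c¹ ⇒ overall = 1/5 × 46/15 = 46/75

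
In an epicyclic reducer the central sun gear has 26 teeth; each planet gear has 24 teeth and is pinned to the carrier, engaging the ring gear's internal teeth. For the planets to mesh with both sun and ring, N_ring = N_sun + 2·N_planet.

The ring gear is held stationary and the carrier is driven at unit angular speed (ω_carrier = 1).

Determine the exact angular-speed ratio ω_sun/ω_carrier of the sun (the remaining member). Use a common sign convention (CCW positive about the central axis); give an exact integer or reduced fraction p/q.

50/13

N_ring = 26 + 2·24 = 74
26(ω_s−ω_c) = −74(ω_r−ω_c),  ω_r=0, ω_c=1
ω_s = 1 − (74/26)(0−1) = 50/13
ω_s/ω_c = 50/13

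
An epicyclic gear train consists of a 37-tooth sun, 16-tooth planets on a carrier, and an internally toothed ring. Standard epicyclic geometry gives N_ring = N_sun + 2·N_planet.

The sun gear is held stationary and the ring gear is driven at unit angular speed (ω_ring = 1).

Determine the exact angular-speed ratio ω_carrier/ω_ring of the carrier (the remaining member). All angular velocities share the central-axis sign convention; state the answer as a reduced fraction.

N_ring = 37 + 2·16 = 69
37(ω_s−ω_c) = −69(ω_r−ω_c),  ω_s=0, ω_r=1
37(0−ω_c) = −69(1−ω_c)  ⇒  106ω_c = 69  ⇒  ω_c = 69/106
ω_c/ω_r = 69/106

69/106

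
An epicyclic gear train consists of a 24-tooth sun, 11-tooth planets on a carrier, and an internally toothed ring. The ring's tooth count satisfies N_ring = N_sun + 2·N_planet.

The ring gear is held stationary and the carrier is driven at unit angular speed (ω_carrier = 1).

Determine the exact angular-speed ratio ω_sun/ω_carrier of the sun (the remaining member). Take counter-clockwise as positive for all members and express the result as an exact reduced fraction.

N_ring = 24 + 2·11 = 46
24(ω_s−ω_c) = −46(ω_r−ω_c),  ω_r=0, ω_c=1
ω_s = 1 − (46/24)(0−1) = 35/12
ω_s/ω_c = 35/12

35/12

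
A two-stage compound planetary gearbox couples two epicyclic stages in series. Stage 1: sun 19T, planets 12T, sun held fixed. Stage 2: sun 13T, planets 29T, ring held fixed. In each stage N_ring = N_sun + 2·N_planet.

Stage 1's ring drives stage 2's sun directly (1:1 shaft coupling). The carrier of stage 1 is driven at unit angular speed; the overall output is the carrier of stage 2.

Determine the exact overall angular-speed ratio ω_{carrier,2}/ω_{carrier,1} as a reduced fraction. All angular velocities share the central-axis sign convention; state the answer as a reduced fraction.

403/1806

Stage 1: N_ring = 19 + 2·12 = 43
Stage 1: 19(ω_s−ω_c) = −43(ω_r−ω_c),  ω_s=0, ω_c=1
Stage 1: ω_r = 1 − (19/43)(0−1) = 62/43
  ⇒ ω_r¹/ω_c¹ = 62/43
Stage 2: N_ring = 13 + 2·29 = 71
Stage 2: 13(ω_s−ω_c) = −71(ω_r−ω_c),  ω_r=0, ω_s=1
Stage 2: 13(1−ω_c) = −71(0−ω_c)  ⇒  84ω_c = 13  ⇒  ω_c = 13/84
  ⇒ ω_c²/ω_s² = 13/84
Coupling ω_s² = ω_r¹ ⇒ overall = 62/43 × 13/84 = 403/1806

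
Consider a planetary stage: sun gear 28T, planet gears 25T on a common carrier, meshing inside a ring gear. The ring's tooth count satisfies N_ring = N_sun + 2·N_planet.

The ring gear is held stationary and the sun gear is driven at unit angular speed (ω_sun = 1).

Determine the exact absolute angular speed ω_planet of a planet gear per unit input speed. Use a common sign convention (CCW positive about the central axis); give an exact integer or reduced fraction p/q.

-14/25

N_ring = 28 + 2·25 = 78
28(ω_s−ω_c) = −78(ω_r−ω_c),  ω_r=0, ω_s=1
28(1−ω_c) = −78(0−ω_c)  ⇒  106ω_c = 28  ⇒  ω_c = 14/53
sun–planet: 28·(1−14/53) = −25·(ω_p−ω_c)  ⇒  ω_p−ω_c = −(28/25)·(39/53) = -1092/1325
ω_p = 14/53 − 1092/1325 = -14/25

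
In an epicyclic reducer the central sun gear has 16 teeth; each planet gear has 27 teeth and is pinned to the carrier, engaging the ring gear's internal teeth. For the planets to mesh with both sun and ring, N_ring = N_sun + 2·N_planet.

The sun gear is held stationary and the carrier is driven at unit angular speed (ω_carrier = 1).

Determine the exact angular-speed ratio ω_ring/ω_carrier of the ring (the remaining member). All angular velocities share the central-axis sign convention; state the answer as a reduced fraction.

N_ring = 16 + 2·27 = 70
16(ω_s−ω_c) = −70(ω_r−ω_c),  ω_s=0, ω_c=1
ω_r = 1 − (16/70)(0−1) = 43/35
ω_r/ω_c = 43/35

43/35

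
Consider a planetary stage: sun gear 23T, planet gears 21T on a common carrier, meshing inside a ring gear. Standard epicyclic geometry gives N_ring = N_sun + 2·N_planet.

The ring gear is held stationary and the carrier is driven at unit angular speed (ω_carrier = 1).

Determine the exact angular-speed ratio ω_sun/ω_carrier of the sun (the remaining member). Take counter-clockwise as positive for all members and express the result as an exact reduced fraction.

N_ring = 23 + 2·21 = 65
23(ω_s−ω_c) = −65(ω_r−ω_c),  ω_r=0, ω_c=1
ω_s = 1 − (65/23)(0−1) = 88/23
ω_s/ω_c = 88/23

88/23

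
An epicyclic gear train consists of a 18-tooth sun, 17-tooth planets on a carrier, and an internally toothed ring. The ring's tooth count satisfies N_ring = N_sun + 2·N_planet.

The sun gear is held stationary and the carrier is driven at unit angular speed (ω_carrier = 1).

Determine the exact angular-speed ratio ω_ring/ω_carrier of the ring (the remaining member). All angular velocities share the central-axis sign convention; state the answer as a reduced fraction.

35/26

N_ring = 18 + 2·17 = 52
18(ω_s−ω_c) = −52(ω_r−ω_c),  ω_s=0, ω_c=1
ω_r = 1 − (18/52)(0−1) = 35/26
ω_r/ω_c = 35/26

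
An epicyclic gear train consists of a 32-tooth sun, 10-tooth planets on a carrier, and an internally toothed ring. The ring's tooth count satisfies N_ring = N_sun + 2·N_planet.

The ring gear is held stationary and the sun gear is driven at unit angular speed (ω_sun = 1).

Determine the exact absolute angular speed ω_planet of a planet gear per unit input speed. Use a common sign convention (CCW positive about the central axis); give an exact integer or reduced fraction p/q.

N_ring = 32 + 2·10 = 52
32(ω_s−ω_c) = −52(ω_r−ω_c),  ω_r=0, ω_s=1
32(1−ω_c) = −52(0−ω_c)  ⇒  84ω_c = 32  ⇒  ω_c = 8/21
sun–planet: 32·(1−8/21) = −10·(ω_p−ω_c)  ⇒  ω_p−ω_c = −(32/10)·(13/21) = -208/105
ω_p = 8/21 − 208/105 = -8/5

-8/5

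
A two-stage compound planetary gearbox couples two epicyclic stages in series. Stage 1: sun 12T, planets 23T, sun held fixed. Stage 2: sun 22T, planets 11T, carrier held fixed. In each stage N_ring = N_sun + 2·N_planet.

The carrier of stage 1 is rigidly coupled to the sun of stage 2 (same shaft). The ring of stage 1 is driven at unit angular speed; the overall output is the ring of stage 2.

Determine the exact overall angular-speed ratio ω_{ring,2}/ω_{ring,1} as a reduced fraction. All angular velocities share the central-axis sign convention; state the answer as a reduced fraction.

-29/70

Stage 1: N_ring = 12 + 2·23 = 58
Stage 1: 12(ω_s−ω_c) = −58(ω_r−ω_c),  ω_s=0, ω_r=1
Stage 1: 12(0−ω_c) = −58(1−ω_c)  ⇒  70ω_c = 58  ⇒  ω_c = 29/35
  ⇒ ω_c¹/ω_r¹ = 29/35
Stage 2: N_ring = 22 + 2·11 = 44
Stage 2: 22(ω_s−ω_c) = −44(ω_r−ω_c),  ω_c=0, ω_s=1
Stage 2: ω_r = 0 − (22/44)(1−0) = -1/2
  ⇒ ω_r²/ω_s² = -1/2
Coupling ω_s² = ω_c¹ ⇒ overall = 29/35 × -1/2 = -29/70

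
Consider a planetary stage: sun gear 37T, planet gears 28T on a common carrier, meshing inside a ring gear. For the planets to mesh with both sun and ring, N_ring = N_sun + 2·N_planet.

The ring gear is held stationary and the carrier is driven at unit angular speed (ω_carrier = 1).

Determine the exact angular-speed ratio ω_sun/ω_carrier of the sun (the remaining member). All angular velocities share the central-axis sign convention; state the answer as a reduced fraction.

130/37

N_ring = 37 + 2·28 = 93
37(ω_s−ω_c) = −93(ω_r−ω_c),  ω_r=0, ω_c=1
ω_s = 1 − (93/37)(0−1) = 130/37
ω_s/ω_c = 130/37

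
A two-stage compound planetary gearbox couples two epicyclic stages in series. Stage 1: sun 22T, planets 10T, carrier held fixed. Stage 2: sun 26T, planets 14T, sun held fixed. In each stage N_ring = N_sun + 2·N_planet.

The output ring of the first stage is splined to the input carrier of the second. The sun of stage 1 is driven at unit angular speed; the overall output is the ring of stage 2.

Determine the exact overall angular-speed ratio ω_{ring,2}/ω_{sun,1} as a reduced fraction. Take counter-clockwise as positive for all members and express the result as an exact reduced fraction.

-440/567

Stage 1: N_ring = 22 + 2·10 = 42
Stage 1: 22(ω_s−ω_c) = −42(ω_r−ω_c),  ω_c=0, ω_s=1
Stage 1: ω_r = 0 − (22/42)(1−0) = -11/21
  ⇒ ω_r¹/ω_s¹ = -11/21
Stage 2: N_ring = 26 + 2·14 = 54
Stage 2: 26(ω_s−ω_c) = −54(ω_r−ω_c),  ω_s=0, ω_c=1
Stage 2: ω_r = 1 − (26/54)(0−1) = 40/27
  ⇒ ω_r²/ω_c² = 40/27
Coupling ω_c² = ω_r¹ ⇒ overall = -11/21 × 40/27 = -440/567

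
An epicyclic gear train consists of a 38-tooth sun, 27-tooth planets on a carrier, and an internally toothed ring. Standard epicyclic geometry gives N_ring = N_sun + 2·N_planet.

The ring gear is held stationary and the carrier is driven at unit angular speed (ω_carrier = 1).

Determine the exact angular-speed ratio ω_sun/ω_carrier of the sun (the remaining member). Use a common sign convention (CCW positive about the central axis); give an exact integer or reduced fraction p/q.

N_ring = 38 + 2·27 = 92
38(ω_s−ω_c) = −92(ω_r−ω_c),  ω_r=0, ω_c=1
ω_s = 1 − (92/38)(0−1) = 65/19
ω_s/ω_c = 65/19

65/19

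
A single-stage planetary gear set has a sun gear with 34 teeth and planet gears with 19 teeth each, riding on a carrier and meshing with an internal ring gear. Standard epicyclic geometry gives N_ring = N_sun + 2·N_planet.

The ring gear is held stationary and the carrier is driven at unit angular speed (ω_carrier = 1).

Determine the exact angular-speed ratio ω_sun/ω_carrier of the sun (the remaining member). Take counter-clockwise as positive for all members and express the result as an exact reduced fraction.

N_ring = 34 + 2·19 = 72
34(ω_s−ω_c) = −72(ω_r−ω_c),  ω_r=0, ω_c=1
ω_s = 1 − (72/34)(0−1) = 53/17
ω_s/ω_c = 53/17

53/17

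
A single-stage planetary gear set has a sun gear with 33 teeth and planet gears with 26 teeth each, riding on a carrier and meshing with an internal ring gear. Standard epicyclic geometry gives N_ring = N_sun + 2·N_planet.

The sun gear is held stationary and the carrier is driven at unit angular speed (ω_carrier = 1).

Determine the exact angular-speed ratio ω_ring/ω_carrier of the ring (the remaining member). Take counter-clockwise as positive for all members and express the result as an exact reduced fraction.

N_ring = 33 + 2·26 = 85
33(ω_s−ω_c) = −85(ω_r−ω_c),  ω_s=0, ω_c=1
ω_r = 1 − (33/85)(0−1) = 118/85
ω_r/ω_c = 118/85

118/85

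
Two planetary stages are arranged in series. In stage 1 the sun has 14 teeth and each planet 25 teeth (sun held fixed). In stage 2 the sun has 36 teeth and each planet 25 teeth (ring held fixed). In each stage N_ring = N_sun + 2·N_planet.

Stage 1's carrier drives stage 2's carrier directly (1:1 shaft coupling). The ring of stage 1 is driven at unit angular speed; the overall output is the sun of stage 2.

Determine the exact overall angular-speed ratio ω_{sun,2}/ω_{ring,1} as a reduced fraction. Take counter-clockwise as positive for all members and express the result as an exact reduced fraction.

Stage 1: N_ring = 14 + 2·25 = 64
Stage 1: 14(ω_s−ω_c) = −64(ω_r−ω_c),  ω_s=0, ω_r=1
Stage 1: 14(0−ω_c) = −64(1−ω_c)  ⇒  78ω_c = 64  ⇒  ω_c = 32/39
  ⇒ ω_c¹/ω_r¹ = 32/39
Stage 2: N_ring = 36 + 2·25 = 86
Stage 2: 36(ω_s−ω_c) = −86(ω_r−ω_c),  ω_r=0, ω_c=1
Stage 2: ω_s = 1 − (86/36)(0−1) = 61/18
  ⇒ ω_s²/ω_c² = 61/18
Coupling ω_c² = ω_c¹ ⇒ overall = 32/39 × 61/18 = 976/351

976/351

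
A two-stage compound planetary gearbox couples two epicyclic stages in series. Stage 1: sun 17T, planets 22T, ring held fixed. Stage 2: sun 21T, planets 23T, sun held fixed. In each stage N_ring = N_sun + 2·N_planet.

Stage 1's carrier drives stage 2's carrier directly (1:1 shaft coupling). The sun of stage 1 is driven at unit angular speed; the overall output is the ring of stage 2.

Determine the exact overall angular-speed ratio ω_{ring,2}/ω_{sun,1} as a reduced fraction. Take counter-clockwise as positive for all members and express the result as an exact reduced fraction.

Stage 1: N_ring = 17 + 2·22 = 61
Stage 1: 17(ω_s−ω_c) = −61(ω_r−ω_c),  ω_r=0, ω_s=1
Stage 1: 17(1−ω_c) = −61(0−ω_c)  ⇒  78ω_c = 17  ⇒  ω_c = 17/78
  ⇒ ω_c¹/ω_s¹ = 17/78
Stage 2: N_ring = 21 + 2·23 = 67
Stage 2: 21(ω_s−ω_c) = −67(ω_r−ω_c),  ω_s=0, ω_c=1
Stage 2: ω_r = 1 − (21/67)(0−1) = 88/67
  ⇒ ω_r²/ω_c² = 88/67
Coupling ω_c² = ω_c¹ ⇒ overall = 17/78 × 88/67 = 748/2613

748/2613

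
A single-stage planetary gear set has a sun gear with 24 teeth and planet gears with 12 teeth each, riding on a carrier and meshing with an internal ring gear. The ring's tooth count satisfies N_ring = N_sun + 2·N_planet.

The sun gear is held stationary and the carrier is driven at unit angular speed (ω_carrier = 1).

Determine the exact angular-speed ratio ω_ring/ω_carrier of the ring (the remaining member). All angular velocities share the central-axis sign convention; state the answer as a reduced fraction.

3/2

N_ring = 24 + 2·12 = 48
24(ω_s−ω_c) = −48(ω_r−ω_c),  ω_s=0, ω_c=1
ω_r = 1 − (24/48)(0−1) = 3/2
ω_r/ω_c = 3/2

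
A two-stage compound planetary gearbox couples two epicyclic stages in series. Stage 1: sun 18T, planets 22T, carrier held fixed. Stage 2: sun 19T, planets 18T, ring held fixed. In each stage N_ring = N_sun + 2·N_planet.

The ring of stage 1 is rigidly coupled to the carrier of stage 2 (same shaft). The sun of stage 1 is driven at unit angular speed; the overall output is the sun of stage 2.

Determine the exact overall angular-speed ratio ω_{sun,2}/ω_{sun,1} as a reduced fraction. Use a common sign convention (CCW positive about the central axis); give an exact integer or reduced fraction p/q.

Stage 1: N_ring = 18 + 2·22 = 62
Stage 1: 18(ω_s−ω_c) = −62(ω_r−ω_c),  ω_c=0, ω_s=1
Stage 1: ω_r = 0 − (18/62)(1−0) = -9/31
  ⇒ ω_r¹/ω_s¹ = -9/31
Stage 2: N_ring = 19 + 2·18 = 55
Stage 2: 19(ω_s−ω_c) = −55(ω_r−ω_c),  ω_r=0, ω_c=1
Stage 2: ω_s = 1 − (55/19)(0−1) = 74/19
  ⇒ ω_s²/ω_c² = 74/19
Coupling ω_c² = ω_r¹ ⇒ overall = -9/31 × 74/19 = -666/589

-666/589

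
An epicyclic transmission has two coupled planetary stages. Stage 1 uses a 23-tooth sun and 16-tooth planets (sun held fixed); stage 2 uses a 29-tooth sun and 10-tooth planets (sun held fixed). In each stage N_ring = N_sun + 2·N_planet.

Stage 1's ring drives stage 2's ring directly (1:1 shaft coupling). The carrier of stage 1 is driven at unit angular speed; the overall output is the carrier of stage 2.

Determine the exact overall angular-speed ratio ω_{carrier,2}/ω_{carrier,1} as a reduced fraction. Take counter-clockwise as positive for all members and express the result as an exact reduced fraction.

49/55

Stage 1: N_ring = 23 + 2·16 = 55
Stage 1: 23(ω_s−ω_c) = −55(ω_r−ω_c),  ω_s=0, ω_c=1
Stage 1: ω_r = 1 − (23/55)(0−1) = 78/55
  ⇒ ω_r¹/ω_c¹ = 78/55
Stage 2: N_ring = 29 + 2·10 = 49
Stage 2: 29(ω_s−ω_c) = −49(ω_r−ω_c),  ω_s=0, ω_r=1
Stage 2: 29(0−ω_c) = −49(1−ω_c)  ⇒  78ω_c = 49  ⇒  ω_c = 49/78
  ⇒ ω_c²/ω_r² = 49/78
Coupling ω_r² = ω_r¹ ⇒ overall = 78/55 × 49/78 = 49/55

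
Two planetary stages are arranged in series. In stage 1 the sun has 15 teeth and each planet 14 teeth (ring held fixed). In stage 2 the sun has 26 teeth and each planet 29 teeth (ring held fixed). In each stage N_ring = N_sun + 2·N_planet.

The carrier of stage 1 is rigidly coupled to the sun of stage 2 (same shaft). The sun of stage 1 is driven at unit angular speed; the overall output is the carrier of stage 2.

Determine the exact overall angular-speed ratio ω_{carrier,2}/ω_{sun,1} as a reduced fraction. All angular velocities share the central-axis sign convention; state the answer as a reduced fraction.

Stage 1: N_ring = 15 + 2·14 = 43
Stage 1: 15(ω_s−ω_c) = −43(ω_r−ω_c),  ω_r=0, ω_s=1
Stage 1: 15(1−ω_c) = −43(0−ω_c)  ⇒  58ω_c = 15  ⇒  ω_c = 15/58
  ⇒ ω_c¹/ω_s¹ = 15/58
Stage 2: N_ring = 26 + 2·29 = 84
Stage 2: 26(ω_s−ω_c) = −84(ω_r−ω_c),  ω_r=0, ω_s=1
Stage 2: 26(1−ω_c) = −84(0−ω_c)  ⇒  110ω_c = 26  ⇒  ω_c = 13/55
  ⇒ ω_c²/ω_s² = 13/55
Coupling ω_s² = ω_c¹ ⇒ overall = 15/58 × 13/55 = 39/638

39/638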